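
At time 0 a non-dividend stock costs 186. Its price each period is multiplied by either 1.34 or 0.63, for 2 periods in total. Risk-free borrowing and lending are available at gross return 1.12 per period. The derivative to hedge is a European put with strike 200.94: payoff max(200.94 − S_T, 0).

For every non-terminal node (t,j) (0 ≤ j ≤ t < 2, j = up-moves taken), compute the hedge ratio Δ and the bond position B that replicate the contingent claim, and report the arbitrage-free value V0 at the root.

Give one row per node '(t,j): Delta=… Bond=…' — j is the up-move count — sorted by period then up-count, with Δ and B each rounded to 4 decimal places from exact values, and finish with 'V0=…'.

No-arbitrage ⇒ martingale measure with p* = (R−d)/(u−d) = 0.6901.
At expiry t=2: V(2,0)=127.1166, V(2,1)=43.9188, V(2,2)=0.0000
(1,0): S=117.1800. Δ = (V_up−V_dn)/(S_up−S_dn) = (43.9188−127.1166)/(157.0212−73.8234) = -1.0000. V = [p*·43.9188 + (1−p*)·127.1166]/1.12 = 62.2307. B = V − Δ·S = 179.4107.
(1,1): S=249.2400. Δ = (V_up−V_dn)/(S_up−S_dn) = (0.0000−43.9188)/(333.9816−157.0212) = -0.2482. V = [p*·0.0000 + (1−p*)·43.9188]/1.12 = 12.1506. B = V − Δ·S = 74.0080.
(0,0): S=186.0000. Δ = (V_up−V_dn)/(S_up−S_dn) = (12.1506−62.2307)/(249.2400−117.1800) = -0.3792. V = [p*·12.1506 + (1−p*)·62.2307]/1.12 = 24.7039. B = V − Δ·S = 95.2393.
Root portfolio cost Δ·186+B reproduces V0=24.7039.

(0,0): Delta=-0.3792 Bond=95.2393
(1,0): Delta=-1.0000 Bond=179.4107
(1,1): Delta=-0.2482 Bond=74.0080
V0=24.7039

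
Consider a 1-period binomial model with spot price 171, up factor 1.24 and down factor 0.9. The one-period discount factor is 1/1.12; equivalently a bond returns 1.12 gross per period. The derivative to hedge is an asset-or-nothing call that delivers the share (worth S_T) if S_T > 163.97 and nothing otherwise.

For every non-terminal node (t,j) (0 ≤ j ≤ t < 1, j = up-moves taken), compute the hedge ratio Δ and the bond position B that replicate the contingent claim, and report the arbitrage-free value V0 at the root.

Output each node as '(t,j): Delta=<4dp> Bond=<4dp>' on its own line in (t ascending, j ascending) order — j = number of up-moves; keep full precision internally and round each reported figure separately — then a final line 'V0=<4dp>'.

(0,0): Delta=3.6471 Bond=-501.1450
V0=122.5021

The replicating-portfolio and risk-neutral prices coincide; use p* = (1.12−0.9)/(1.24−0.9) = 0.6471 for the latter.
Terminal payoffs: V(1,0)=0.0000, V(1,1)=212.0400
(0,0): S=171.0000. Δ = (V_up−V_dn)/(S_up−S_dn) = (212.0400−0.0000)/(212.0400−153.9000) = 3.6471. V = [p*·212.0400 + (1−p*)·0.0000]/1.12 = 122.5021. B = V − Δ·S = -501.1450.
Root portfolio cost Δ·171+B reproduces V0=122.5021.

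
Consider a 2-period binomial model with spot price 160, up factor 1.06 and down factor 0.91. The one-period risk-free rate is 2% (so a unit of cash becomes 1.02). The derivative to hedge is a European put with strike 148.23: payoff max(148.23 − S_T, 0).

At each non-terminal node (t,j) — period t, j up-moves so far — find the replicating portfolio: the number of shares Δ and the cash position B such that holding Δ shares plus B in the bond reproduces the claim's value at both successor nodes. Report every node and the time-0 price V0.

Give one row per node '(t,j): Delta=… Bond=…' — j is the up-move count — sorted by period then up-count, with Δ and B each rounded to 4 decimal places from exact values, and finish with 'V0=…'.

The replicating-portfolio and risk-neutral prices coincide; use p* = (1.02−0.91)/(1.06−0.91) = 0.7333 for the latter.
At expiry t=2: V(2,0)=15.7340, V(2,1)=0.0000, V(2,2)=0.0000
(1,0): S=145.6000. Δ = (V_up−V_dn)/(S_up−S_dn) = (0.0000−15.7340)/(154.3360−132.4960) = -0.7204. V = [p*·0.0000 + (1−p*)·15.7340]/1.02 = 4.1135. B = V − Δ·S = 109.0068.
(1,1): S=169.6000. Δ = (V_up−V_dn)/(S_up−S_dn) = (0.0000−0.0000)/(179.7760−154.3360) = 0.0000. V = [p*·0.0000 + (1−p*)·0.0000]/1.02 = 0.0000. B = V − Δ·S = 0.0000.
(0,0): S=160.0000. Δ = (V_up−V_dn)/(S_up−S_dn) = (0.0000−4.1135)/(169.6000−145.6000) = -0.1714. V = [p*·0.0000 + (1−p*)·4.1135]/1.02 = 1.0754. B = V − Δ·S = 28.4985.
Each (Δ,B) replicates both successor values, so the strategy is self-financing and V0 is arbitrage-free.

(0,0): Delta=-0.1714 Bond=28.4985
(1,0): Delta=-0.7204 Bond=109.0068
(1,1): Delta=0.0000 Bond=0.0000
V0=1.0754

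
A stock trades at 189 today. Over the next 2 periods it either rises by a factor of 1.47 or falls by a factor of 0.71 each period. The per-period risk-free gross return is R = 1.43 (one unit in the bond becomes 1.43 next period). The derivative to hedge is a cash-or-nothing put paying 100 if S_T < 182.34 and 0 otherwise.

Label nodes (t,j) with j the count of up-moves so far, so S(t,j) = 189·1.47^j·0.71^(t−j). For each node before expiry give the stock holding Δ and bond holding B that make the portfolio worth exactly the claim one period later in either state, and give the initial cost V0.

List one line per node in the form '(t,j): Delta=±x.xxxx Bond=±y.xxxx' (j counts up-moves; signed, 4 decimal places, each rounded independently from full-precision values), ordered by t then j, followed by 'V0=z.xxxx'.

Risk-neutral probability p* = (R−d)/(u−d) = (1.43−0.71)/(1.47−0.71) = 0.9474.
Terminal payoffs: V(2,0)=100.0000, V(2,1)=0.0000, V(2,2)=0.0000
(1,0): S=134.1900. Δ = (V_up−V_dn)/(S_up−S_dn) = (0.0000−100.0000)/(197.2593−95.2749) = -0.9805. V = [p*·0.0000 + (1−p*)·100.0000]/1.43 = 3.6805. B = V − Δ·S = 135.2595.
(1,1): S=277.8300. Δ = (V_up−V_dn)/(S_up−S_dn) = (0.0000−0.0000)/(408.4101−197.2593) = 0.0000. V = [p*·0.0000 + (1−p*)·0.0000]/1.43 = 0.0000. B = V − Δ·S = 0.0000.
(0,0): S=189.0000. Δ = (V_up−V_dn)/(S_up−S_dn) = (0.0000−3.6805)/(277.8300−134.1900) = -0.0256. V = [p*·0.0000 + (1−p*)·3.6805]/1.43 = 0.1355. B = V − Δ·S = 4.9783.
Each (Δ,B) replicates both successor values, so the strategy is self-financing and V0 is arbitrage-free.

(0,0): Delta=-0.0256 Bond=4.9783
(1,0): Delta=-0.9805 Bond=135.2595
(1,1): Delta=0.0000 Bond=0.0000
V0=0.1355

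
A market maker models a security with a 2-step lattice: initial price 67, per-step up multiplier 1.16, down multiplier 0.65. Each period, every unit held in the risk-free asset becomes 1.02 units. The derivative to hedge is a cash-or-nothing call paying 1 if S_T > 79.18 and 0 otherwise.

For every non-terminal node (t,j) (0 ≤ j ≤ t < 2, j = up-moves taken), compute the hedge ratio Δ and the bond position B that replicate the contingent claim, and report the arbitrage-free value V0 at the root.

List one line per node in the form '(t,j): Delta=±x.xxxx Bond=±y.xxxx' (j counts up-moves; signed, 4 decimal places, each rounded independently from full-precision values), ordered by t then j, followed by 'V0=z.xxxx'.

(0,0): Delta=0.0208 Bond=-0.8887
(1,0): Delta=0.0000 Bond=0.0000
(1,1): Delta=0.0252 Bond=-1.2495
V0=0.5059

Since d<R<u, set p* = (R−d)/(u−d) = 0.7255; price each node as the discounted p*-expectation of its children.
Terminal values V(2,·): V(2,0)=0.0000, V(2,1)=0.0000, V(2,2)=1.0000
Node (1,0) S=43.5500: V=(p*·0.0000+(1−p*)·0.0000)/1.02=0.0000; Δ=(0.0000−0.0000)/(50.5180−28.3075)=0.0000; B=V−Δ·S=0.0000
Node (1,1) S=77.7200: V=(p*·1.0000+(1−p*)·0.0000)/1.02=0.7113; Δ=(1.0000−0.0000)/(90.1552−50.5180)=0.0252; B=V−Δ·S=-1.2495
Node (0,0) S=67.0000: V=(p*·0.7113+(1−p*)·0.0000)/1.02=0.5059; Δ=(0.7113−0.0000)/(77.7200−43.5500)=0.0208; B=V−Δ·S=-0.8887
Root portfolio cost Δ·67+B reproduces V0=0.5059.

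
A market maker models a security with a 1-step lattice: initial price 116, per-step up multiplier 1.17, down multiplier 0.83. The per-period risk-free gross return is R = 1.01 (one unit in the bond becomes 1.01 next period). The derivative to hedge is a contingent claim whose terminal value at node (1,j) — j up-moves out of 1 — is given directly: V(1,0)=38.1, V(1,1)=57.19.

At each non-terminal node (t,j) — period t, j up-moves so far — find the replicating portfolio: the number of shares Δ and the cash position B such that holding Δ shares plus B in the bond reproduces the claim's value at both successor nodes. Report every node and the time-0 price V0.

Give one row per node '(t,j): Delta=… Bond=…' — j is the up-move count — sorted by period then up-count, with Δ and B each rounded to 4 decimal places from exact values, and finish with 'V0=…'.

Under the risk-neutral measure, an up-move has probability p* = (R−d)/(u−d) = 0.5294 and values discount at R = 1.01.
At expiry t=1: V(1,0)=38.1000, V(1,1)=57.1900
Node (0,0) S=116.0000: V=(p*·57.1900+(1−p*)·38.1000)/1.01=47.7292; Δ=(57.1900−38.1000)/(135.7200−96.2800)=0.4840; B=V−Δ·S=-8.4179
Each (Δ,B) replicates both successor values, so the strategy is self-financing and V0 is arbitrage-free.

(0,0): Delta=0.4840 Bond=-8.4179
V0=47.7292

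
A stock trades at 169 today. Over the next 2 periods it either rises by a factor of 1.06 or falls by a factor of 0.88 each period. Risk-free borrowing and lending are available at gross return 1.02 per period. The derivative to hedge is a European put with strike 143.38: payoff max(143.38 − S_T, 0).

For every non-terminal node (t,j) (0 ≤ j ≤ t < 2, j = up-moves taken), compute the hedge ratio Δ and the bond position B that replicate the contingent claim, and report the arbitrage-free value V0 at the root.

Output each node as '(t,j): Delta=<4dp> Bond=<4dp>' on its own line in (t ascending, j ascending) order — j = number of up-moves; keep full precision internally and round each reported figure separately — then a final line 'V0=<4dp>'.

Under the risk-neutral measure, an up-move has probability p* = (R−d)/(u−d) = 0.7778 and values discount at R = 1.02.
Payoff layer (t=2): V(2,0)=12.5064, V(2,1)=0.0000, V(2,2)=0.0000
Node (1,0) S=148.7200: V=(p*·0.0000+(1−p*)·12.5064)/1.02=2.7247; Δ=(0.0000−12.5064)/(157.6432−130.8736)=-0.4672; B=V−Δ·S=72.2047
Node (1,1) S=179.1400: V=(p*·0.0000+(1−p*)·0.0000)/1.02=0.0000; Δ=(0.0000−0.0000)/(189.8884−157.6432)=0.0000; B=V−Δ·S=0.0000
Node (0,0) S=169.0000: V=(p*·0.0000+(1−p*)·2.7247)/1.02=0.5936; Δ=(0.0000−2.7247)/(179.1400−148.7200)=-0.0896; B=V−Δ·S=15.7309
Check: Δ(0,0)·S0 + B(0,0) = 0.5936 = V0.

(0,0): Delta=-0.0896 Bond=15.7309
(1,0): Delta=-0.4672 Bond=72.2047
(1,1): Delta=0.0000 Bond=0.0000
V0=0.5936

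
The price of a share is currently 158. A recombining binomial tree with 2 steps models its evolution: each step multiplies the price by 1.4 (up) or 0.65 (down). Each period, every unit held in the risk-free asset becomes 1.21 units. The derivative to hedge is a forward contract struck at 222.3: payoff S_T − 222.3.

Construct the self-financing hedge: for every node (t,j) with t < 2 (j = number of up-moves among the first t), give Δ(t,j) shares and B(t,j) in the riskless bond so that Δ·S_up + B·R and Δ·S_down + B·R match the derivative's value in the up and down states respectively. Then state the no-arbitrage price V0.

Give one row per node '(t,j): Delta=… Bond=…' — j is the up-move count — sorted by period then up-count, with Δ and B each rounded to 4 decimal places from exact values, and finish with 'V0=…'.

The replicating-portfolio and risk-neutral prices coincide; use p* = (1.21−0.65)/(1.4−0.65) = 0.7467 for the latter.
Terminal payoffs: V(2,0)=-155.5450, V(2,1)=-78.5200, V(2,2)=87.3800
  t=1,j=0: stock 102.7000 → up 143.7800 (V=-78.5200), down 66.7550 (V=-155.5450). Price -81.0190; hedge Δ=1.0000, bond B=-183.7190.
  t=1,j=1: stock 221.2000 → up 309.6800 (V=87.3800), down 143.7800 (V=-78.5200). Price 37.4810; hedge Δ=1.0000, bond B=-183.7190.
  t=0,j=0: stock 158.0000 → up 221.2000 (V=37.4810), down 102.7000 (V=-81.0190). Price 6.1661; hedge Δ=1.0000, bond B=-151.8339.
Check: Δ(0,0)·S0 + B(0,0) = 6.1661 = V0.

(0,0): Delta=1.0000 Bond=-151.8339
(1,0): Delta=1.0000 Bond=-183.7190
(1,1): Delta=1.0000 Bond=-183.7190
V0=6.1661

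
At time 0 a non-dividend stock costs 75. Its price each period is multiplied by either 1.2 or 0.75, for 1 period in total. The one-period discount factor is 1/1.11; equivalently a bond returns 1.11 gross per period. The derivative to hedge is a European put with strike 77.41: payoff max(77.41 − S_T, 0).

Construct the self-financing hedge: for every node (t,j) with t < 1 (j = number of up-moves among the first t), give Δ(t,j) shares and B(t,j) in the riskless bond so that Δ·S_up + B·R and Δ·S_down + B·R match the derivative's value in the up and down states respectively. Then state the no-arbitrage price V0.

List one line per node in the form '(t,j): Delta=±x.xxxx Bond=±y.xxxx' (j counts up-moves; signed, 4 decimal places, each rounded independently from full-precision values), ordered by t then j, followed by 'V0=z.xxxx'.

The replicating-portfolio and risk-neutral prices coincide; use p* = (1.11−0.75)/(1.2−0.75) = 0.8000 for the latter.
Terminal payoffs: V(1,0)=21.1600, V(1,1)=0.0000
(0,0): S=75.0000. Δ = (V_up−V_dn)/(S_up−S_dn) = (0.0000−21.1600)/(90.0000−56.2500) = -0.6270. V = [p*·0.0000 + (1−p*)·21.1600]/1.11 = 3.8126. B = V − Δ·S = 50.8348.
Each (Δ,B) replicates both successor values, so the strategy is self-financing and V0 is arbitrage-free.

(0,0): Delta=-0.6270 Bond=50.8348
V0=3.8126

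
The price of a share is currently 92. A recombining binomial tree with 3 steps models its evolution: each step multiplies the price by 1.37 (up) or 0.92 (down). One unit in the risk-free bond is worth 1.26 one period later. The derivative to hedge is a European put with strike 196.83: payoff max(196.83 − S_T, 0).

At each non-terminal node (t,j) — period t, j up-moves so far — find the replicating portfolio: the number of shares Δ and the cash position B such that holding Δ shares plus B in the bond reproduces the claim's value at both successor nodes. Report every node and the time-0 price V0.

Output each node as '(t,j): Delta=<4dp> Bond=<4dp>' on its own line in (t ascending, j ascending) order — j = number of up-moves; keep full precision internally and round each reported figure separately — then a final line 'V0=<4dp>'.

The replicating-portfolio and risk-neutral prices coincide; use p* = (1.26−0.92)/(1.37−0.92) = 0.7556 for the latter.
At expiry t=3: V(3,0)=125.1907, V(3,1)=90.1497, V(3,2)=37.9692, V(3,3)=0.0000
(2,0): S=77.8688. Δ = (V_up−V_dn)/(S_up−S_dn) = (90.1497−125.1907)/(106.6803−71.6393) = -1.0000. V = [p*·90.1497 + (1−p*)·125.1907]/1.26 = 78.3455. B = V − Δ·S = 156.2143.
(2,1): S=115.9568. Δ = (V_up−V_dn)/(S_up−S_dn) = (37.9692−90.1497)/(158.8608−106.6803) = -1.0000. V = [p*·37.9692 + (1−p*)·90.1497]/1.26 = 40.2575. B = V − Δ·S = 156.2143.
(2,2): S=172.6748. Δ = (V_up−V_dn)/(S_up−S_dn) = (0.0000−37.9692)/(236.5645−158.8608) = -0.4886. V = [p*·0.0000 + (1−p*)·37.9692]/1.26 = 7.3662. B = V − Δ·S = 91.7421.
(1,0): S=84.6400. Δ = (V_up−V_dn)/(S_up−S_dn) = (40.2575−78.3455)/(115.9568−77.8688) = -1.0000. V = [p*·40.2575 + (1−p*)·78.3455]/1.26 = 39.3396. B = V − Δ·S = 123.9796.
(1,1): S=126.0400. Δ = (V_up−V_dn)/(S_up−S_dn) = (7.3662−40.2575)/(172.6748−115.9568) = -0.5799. V = [p*·7.3662 + (1−p*)·40.2575]/1.26 = 12.2272. B = V − Δ·S = 85.3190.
(0,0): S=92.0000. Δ = (V_up−V_dn)/(S_up−S_dn) = (12.2272−39.3396)/(126.0400−84.6400) = -0.6549. V = [p*·12.2272 + (1−p*)·39.3396]/1.26 = 14.9640. B = V − Δ·S = 75.2138.
Self-financing check: at every node Δ·S+B equals the discounted successor values.

(0,0): Delta=-0.6549 Bond=75.2138
(1,0): Delta=-1.0000 Bond=123.9796
(1,1): Delta=-0.5799 Bond=85.3190
(2,0): Delta=-1.0000 Bond=156.2143
(2,1): Delta=-1.0000 Bond=156.2143
(2,2): Delta=-0.4886 Bond=91.7421
V0=14.9640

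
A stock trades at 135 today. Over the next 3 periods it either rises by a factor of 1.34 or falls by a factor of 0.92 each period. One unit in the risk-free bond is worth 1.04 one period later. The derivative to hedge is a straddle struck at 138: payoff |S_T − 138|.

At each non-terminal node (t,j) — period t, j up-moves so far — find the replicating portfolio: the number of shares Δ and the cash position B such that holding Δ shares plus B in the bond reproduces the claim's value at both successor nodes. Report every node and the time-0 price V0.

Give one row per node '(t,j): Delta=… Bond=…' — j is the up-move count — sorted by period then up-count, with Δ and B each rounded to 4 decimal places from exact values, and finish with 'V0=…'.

(0,0): Delta=0.4530 Bond=-27.5283
(1,0): Delta=0.1343 Bond=10.9542
(1,1): Delta=1.0000 Bond=-127.5888
(2,0): Delta=-0.3701 Bond=69.0263
(2,1): Delta=1.0000 Bond=-132.6923
(2,2): Delta=1.0000 Bond=-132.6923
V0=33.6214

Under the risk-neutral measure, an up-move has probability p* = (R−d)/(u−d) = 0.2857 and values discount at R = 1.04.
Terminal payoffs: V(3,0)=32.8771, V(3,1)=15.1138, V(3,2)=85.0135, V(3,3)=186.8240
  t=2,j=0: stock 114.2640 → up 153.1138 (V=15.1138), down 105.1229 (V=32.8771). Price 26.7326; hedge Δ=-0.3701, bond B=69.0263.
  t=2,j=1: stock 166.4280 → up 223.0135 (V=85.0135), down 153.1138 (V=15.1138). Price 33.7357; hedge Δ=1.0000, bond B=-132.6923.
  t=2,j=2: stock 242.4060 → up 324.8240 (V=186.8240), down 223.0135 (V=85.0135). Price 109.7137; hedge Δ=1.0000, bond B=-132.6923.
  t=1,j=0: stock 124.2000 → up 166.4280 (V=33.7357), down 114.2640 (V=26.7326). Price 27.6283; hedge Δ=0.1343, bond B=10.9542.
  t=1,j=1: stock 180.9000 → up 242.4060 (V=109.7137), down 166.4280 (V=33.7357). Price 53.3112; hedge Δ=1.0000, bond B=-127.5888.
  t=0,j=0: stock 135.0000 → up 180.9000 (V=53.3112), down 124.2000 (V=27.6283). Price 33.6214; hedge Δ=0.4530, bond B=-27.5283.
Root portfolio cost Δ·135+B reproduces V0=33.6214.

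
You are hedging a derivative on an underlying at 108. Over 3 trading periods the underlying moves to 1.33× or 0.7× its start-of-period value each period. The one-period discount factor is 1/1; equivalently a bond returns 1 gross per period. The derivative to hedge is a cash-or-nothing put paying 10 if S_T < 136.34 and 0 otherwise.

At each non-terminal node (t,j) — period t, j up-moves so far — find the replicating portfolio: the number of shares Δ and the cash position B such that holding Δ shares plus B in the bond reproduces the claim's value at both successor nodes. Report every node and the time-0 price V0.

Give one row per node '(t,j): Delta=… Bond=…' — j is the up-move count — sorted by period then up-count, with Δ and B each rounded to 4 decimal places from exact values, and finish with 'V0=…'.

Since d<R<u, set p* = (R−d)/(u−d) = 0.4762; price each node as the discounted p*-expectation of its children.
At expiry t=3: V(3,0)=10.0000, V(3,1)=10.0000, V(3,2)=10.0000, V(3,3)=0.0000
  t=2,j=0: stock 52.9200 → up 70.3836 (V=10.0000), down 37.0440 (V=10.0000). Price 10.0000; hedge Δ=0.0000, bond B=10.0000.
  t=2,j=1: stock 100.5480 → up 133.7288 (V=10.0000), down 70.3836 (V=10.0000). Price 10.0000; hedge Δ=0.0000, bond B=10.0000.
  t=2,j=2: stock 191.0412 → up 254.0848 (V=0.0000), down 133.7288 (V=10.0000). Price 5.2381; hedge Δ=-0.0831, bond B=21.1111.
  t=1,j=0: stock 75.6000 → up 100.5480 (V=10.0000), down 52.9200 (V=10.0000). Price 10.0000; hedge Δ=0.0000, bond B=10.0000.
  t=1,j=1: stock 143.6400 → up 191.0412 (V=5.2381), down 100.5480 (V=10.0000). Price 7.7324; hedge Δ=-0.0526, bond B=15.2910.
  t=0,j=0: stock 108.0000 → up 143.6400 (V=7.7324), down 75.6000 (V=10.0000). Price 8.9202; hedge Δ=-0.0333, bond B=12.5195.
Each (Δ,B) replicates both successor values, so the strategy is self-financing and V0 is arbitrage-free.

(0,0): Delta=-0.0333 Bond=12.5195
(1,0): Delta=0.0000 Bond=10.0000
(1,1): Delta=-0.0526 Bond=15.2910
(2,0): Delta=0.0000 Bond=10.0000
(2,1): Delta=0.0000 Bond=10.0000
(2,2): Delta=-0.0831 Bond=21.1111
V0=8.9202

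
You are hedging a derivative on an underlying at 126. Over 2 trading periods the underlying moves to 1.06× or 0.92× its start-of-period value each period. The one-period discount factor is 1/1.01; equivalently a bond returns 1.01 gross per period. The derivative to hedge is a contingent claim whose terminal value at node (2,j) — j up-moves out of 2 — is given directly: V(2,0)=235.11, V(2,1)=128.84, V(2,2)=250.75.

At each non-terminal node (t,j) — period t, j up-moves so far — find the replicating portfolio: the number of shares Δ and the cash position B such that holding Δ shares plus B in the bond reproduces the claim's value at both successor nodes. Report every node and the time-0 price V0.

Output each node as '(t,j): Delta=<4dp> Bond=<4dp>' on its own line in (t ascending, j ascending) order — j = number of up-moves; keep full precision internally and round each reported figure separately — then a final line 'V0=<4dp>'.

The replicating-portfolio and risk-neutral prices coincide; use p* = (1.01−0.92)/(1.06−0.92) = 0.6429 for the latter.
Terminal values V(2,·): V(2,0)=235.1100, V(2,1)=128.8400, V(2,2)=250.7500
(1,0): S=115.9200. Δ = (V_up−V_dn)/(S_up−S_dn) = (128.8400−235.1100)/(122.8752−106.6464) = -6.5482. V = [p*·128.8400 + (1−p*)·235.1100]/1.01 = 165.1421. B = V − Δ·S = 924.2136.
(1,1): S=133.5600. Δ = (V_up−V_dn)/(S_up−S_dn) = (250.7500−128.8400)/(141.5736−122.8752) = 6.5198. V = [p*·250.7500 + (1−p*)·128.8400]/1.01 = 205.1591. B = V − Δ·S = -665.6266.
(0,0): S=126.0000. Δ = (V_up−V_dn)/(S_up−S_dn) = (205.1591−165.1421)/(133.5600−115.9200) = 2.2685. V = [p*·205.1591 + (1−p*)·165.1421]/1.01 = 188.9776. B = V − Δ·S = -96.8580.
Root portfolio cost Δ·126+B reproduces V0=188.9776.

(0,0): Delta=2.2685 Bond=-96.8580
(1,0): Delta=-6.5482 Bond=924.2136
(1,1): Delta=6.5198 Bond=-665.6266
V0=188.9776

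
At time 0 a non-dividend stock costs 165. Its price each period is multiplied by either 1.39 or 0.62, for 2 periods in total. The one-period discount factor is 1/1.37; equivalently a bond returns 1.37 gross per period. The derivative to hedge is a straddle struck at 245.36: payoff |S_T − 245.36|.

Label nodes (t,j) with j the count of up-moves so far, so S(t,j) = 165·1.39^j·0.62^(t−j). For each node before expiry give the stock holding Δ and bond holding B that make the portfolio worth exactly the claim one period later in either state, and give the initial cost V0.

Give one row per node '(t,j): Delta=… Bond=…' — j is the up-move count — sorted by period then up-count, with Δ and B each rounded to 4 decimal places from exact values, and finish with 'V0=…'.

Under the risk-neutral measure, an up-move has probability p* = (R−d)/(u−d) = 0.9740 and values discount at R = 1.37.
Terminal payoffs: V(2,0)=181.9340, V(2,1)=103.1630, V(2,2)=73.4365
Node (1,0) S=102.3000: V=(p*·103.1630+(1−p*)·181.9340)/1.37=76.7949; Δ=(103.1630−181.9340)/(142.1970−63.4260)=-1.0000; B=V−Δ·S=179.0949
Node (1,1) S=229.3500: V=(p*·73.4365+(1−p*)·103.1630)/1.37=54.1669; Δ=(73.4365−103.1630)/(318.7965−142.1970)=-0.1683; B=V−Δ·S=92.7727
Node (0,0) S=165.0000: V=(p*·54.1669+(1−p*)·76.7949)/1.37=39.9669; Δ=(54.1669−76.7949)/(229.3500−102.3000)=-0.1781; B=V−Δ·S=69.3539
Each (Δ,B) replicates both successor values, so the strategy is self-financing and V0 is arbitrage-free.

(0,0): Delta=-0.1781 Bond=69.3539
(1,0): Delta=-1.0000 Bond=179.0949
(1,1): Delta=-0.1683 Bond=92.7727
V0=39.9669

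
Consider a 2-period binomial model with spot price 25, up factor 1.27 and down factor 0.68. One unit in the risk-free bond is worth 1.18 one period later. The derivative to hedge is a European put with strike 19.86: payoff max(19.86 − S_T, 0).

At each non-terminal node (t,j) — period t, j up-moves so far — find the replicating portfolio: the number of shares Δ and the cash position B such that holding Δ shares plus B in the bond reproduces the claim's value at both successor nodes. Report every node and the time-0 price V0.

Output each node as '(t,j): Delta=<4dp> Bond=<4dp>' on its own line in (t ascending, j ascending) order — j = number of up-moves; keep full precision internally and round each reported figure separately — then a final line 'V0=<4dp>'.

(0,0): Delta=-0.0727 Bond=1.9573
(1,0): Delta=-0.8275 Bond=15.1408
(1,1): Delta=0.0000 Bond=0.0000
V0=0.1387

The replicating-portfolio and risk-neutral prices coincide; use p* = (1.18−0.68)/(1.27−0.68) = 0.8475 for the latter.
Terminal values V(2,·): V(2,0)=8.3000, V(2,1)=0.0000, V(2,2)=0.0000
Node (1,0) S=17.0000: V=(p*·0.0000+(1−p*)·8.3000)/1.18=1.0730; Δ=(0.0000−8.3000)/(21.5900−11.5600)=-0.8275; B=V−Δ·S=15.1408
Node (1,1) S=31.7500: V=(p*·0.0000+(1−p*)·0.0000)/1.18=0.0000; Δ=(0.0000−0.0000)/(40.3225−21.5900)=0.0000; B=V−Δ·S=0.0000
Node (0,0) S=25.0000: V=(p*·0.0000+(1−p*)·1.0730)/1.18=0.1387; Δ=(0.0000−1.0730)/(31.7500−17.0000)=-0.0727; B=V−Δ·S=1.9573
Each (Δ,B) replicates both successor values, so the strategy is self-financing and V0 is arbitrage-free.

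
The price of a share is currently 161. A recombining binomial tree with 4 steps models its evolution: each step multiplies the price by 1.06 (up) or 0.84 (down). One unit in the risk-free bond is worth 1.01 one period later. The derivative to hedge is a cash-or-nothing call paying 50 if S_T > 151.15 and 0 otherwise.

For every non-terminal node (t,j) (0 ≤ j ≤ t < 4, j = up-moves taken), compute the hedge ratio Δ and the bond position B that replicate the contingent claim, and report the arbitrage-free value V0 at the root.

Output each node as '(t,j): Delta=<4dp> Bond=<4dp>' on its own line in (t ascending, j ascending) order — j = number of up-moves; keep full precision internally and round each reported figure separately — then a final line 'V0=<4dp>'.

(0,0): Delta=0.5578 Bond=-52.5201
(1,0): Delta=0.9837 Bond=-110.6407
(1,1): Delta=0.4585 Bond=-36.1054
(2,0): Delta=0.0000 Bond=0.0000
(2,1): Delta=1.2129 Bond=-144.6139
(2,2): Delta=0.2827 Bond=-4.6584
(3,0): Delta=0.0000 Bond=0.0000
(3,1): Delta=0.0000 Bond=0.0000
(3,2): Delta=1.4957 Bond=-189.0189
(3,3): Delta=0.0000 Bond=49.5050
V0=37.2857

Risk-neutral probability p* = (R−d)/(u−d) = (1.01−0.84)/(1.06−0.84) = 0.7727.
Payoff layer (t=4): V(4,0)=0.0000, V(4,1)=0.0000, V(4,2)=0.0000, V(4,3)=50.0000, V(4,4)=50.0000
(3,0): S=95.4253. Δ = (V_up−V_dn)/(S_up−S_dn) = (0.0000−0.0000)/(101.1509−80.1573) = 0.0000. V = [p*·0.0000 + (1−p*)·0.0000]/1.01 = 0.0000. B = V − Δ·S = 0.0000.
(3,1): S=120.4177. Δ = (V_up−V_dn)/(S_up−S_dn) = (0.0000−0.0000)/(127.6428−101.1509) = 0.0000. V = [p*·0.0000 + (1−p*)·0.0000]/1.01 = 0.0000. B = V − Δ·S = 0.0000.
(3,2): S=151.9557. Δ = (V_up−V_dn)/(S_up−S_dn) = (50.0000−0.0000)/(161.0730−127.6428) = 1.4957. V = [p*·50.0000 + (1−p*)·0.0000]/1.01 = 38.2538. B = V − Δ·S = -189.0189.
(3,3): S=191.7536. Δ = (V_up−V_dn)/(S_up−S_dn) = (50.0000−50.0000)/(203.2588−161.0730) = 0.0000. V = [p*·50.0000 + (1−p*)·50.0000]/1.01 = 49.5050. B = V − Δ·S = 49.5050.
(2,0): S=113.6016. Δ = (V_up−V_dn)/(S_up−S_dn) = (0.0000−0.0000)/(120.4177−95.4253) = 0.0000. V = [p*·0.0000 + (1−p*)·0.0000]/1.01 = 0.0000. B = V − Δ·S = 0.0000.
(2,1): S=143.3544. Δ = (V_up−V_dn)/(S_up−S_dn) = (38.2538−0.0000)/(151.9557−120.4177) = 1.2129. V = [p*·38.2538 + (1−p*)·0.0000]/1.01 = 29.2671. B = V − Δ·S = -144.6139.
(2,2): S=180.8996. Δ = (V_up−V_dn)/(S_up−S_dn) = (49.5050−38.2538)/(191.7536−151.9557) = 0.2827. V = [p*·49.5050 + (1−p*)·38.2538]/1.01 = 46.4830. B = V − Δ·S = -4.6584.
(1,0): S=135.2400. Δ = (V_up−V_dn)/(S_up−S_dn) = (29.2671−0.0000)/(143.3544−113.6016) = 0.9837. V = [p*·29.2671 + (1−p*)·0.0000]/1.01 = 22.3916. B = V − Δ·S = -110.6407.
(1,1): S=170.6600. Δ = (V_up−V_dn)/(S_up−S_dn) = (46.4830−29.2671)/(180.8996−143.3544) = 0.4585. V = [p*·46.4830 + (1−p*)·29.2671]/1.01 = 42.1488. B = V − Δ·S = -36.1054.
(0,0): S=161.0000. Δ = (V_up−V_dn)/(S_up−S_dn) = (42.1488−22.3916)/(170.6600−135.2400) = 0.5578. V = [p*·42.1488 + (1−p*)·22.3916]/1.01 = 37.2857. B = V − Δ·S = -52.5201.
Root portfolio cost Δ·161+B reproduces V0=37.2857.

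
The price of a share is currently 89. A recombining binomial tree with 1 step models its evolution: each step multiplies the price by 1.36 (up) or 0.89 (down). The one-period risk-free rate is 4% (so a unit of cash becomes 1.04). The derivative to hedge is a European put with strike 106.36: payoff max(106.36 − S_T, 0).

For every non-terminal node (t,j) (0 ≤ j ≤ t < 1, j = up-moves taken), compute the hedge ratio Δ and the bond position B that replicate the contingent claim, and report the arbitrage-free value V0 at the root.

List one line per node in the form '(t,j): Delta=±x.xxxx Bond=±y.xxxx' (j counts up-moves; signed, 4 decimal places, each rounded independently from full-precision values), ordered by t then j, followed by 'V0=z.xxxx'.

No-arbitrage ⇒ martingale measure with p* = (R−d)/(u−d) = 0.3191.
Terminal values V(1,·): V(1,0)=27.1500, V(1,1)=0.0000
  t=0,j=0: stock 89.0000 → up 121.0400 (V=0.0000), down 79.2100 (V=27.1500). Price 17.7741; hedge Δ=-0.6491, bond B=75.5401.
The time-0 hedge costs 17.7741, which is the no-arbitrage price.

(0,0): Delta=-0.6491 Bond=75.5401
V0=17.7741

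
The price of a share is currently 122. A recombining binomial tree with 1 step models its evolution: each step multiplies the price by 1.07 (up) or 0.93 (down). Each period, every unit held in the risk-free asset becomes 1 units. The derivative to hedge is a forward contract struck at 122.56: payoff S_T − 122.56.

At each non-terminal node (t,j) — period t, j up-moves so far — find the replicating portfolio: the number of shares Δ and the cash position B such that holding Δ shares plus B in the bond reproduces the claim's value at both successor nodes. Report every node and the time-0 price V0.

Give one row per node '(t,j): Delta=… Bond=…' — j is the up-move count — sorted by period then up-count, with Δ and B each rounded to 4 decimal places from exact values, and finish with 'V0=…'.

No-arbitrage ⇒ martingale measure with p* = (R−d)/(u−d) = 0.5000.
At expiry t=1: V(1,0)=-9.1000, V(1,1)=7.9800
(0,0): S=122.0000. Δ = (V_up−V_dn)/(S_up−S_dn) = (7.9800−-9.1000)/(130.5400−113.4600) = 1.0000. V = [p*·7.9800 + (1−p*)·-9.1000]/1 = -0.5600. B = V − Δ·S = -122.5600.
Self-financing check: at every node Δ·S+B equals the discounted successor values.

(0,0): Delta=1.0000 Bond=-122.5600
V0=-0.5600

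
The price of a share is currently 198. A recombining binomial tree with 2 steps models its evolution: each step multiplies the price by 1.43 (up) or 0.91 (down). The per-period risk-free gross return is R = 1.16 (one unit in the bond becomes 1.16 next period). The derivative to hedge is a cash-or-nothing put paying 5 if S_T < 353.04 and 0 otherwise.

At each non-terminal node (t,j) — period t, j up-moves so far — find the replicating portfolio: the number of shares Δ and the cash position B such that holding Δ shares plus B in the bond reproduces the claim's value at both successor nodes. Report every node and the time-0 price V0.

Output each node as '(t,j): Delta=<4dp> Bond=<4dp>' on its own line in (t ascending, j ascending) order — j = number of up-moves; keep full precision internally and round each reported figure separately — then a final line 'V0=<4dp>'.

(0,0): Delta=-0.0201 Bond=6.8421
(1,0): Delta=0.0000 Bond=4.3103
(1,1): Delta=-0.0340 Bond=11.8534
V0=2.8569

Under the risk-neutral measure, an up-move has probability p* = (R−d)/(u−d) = 0.4808 and values discount at R = 1.16.
Payoff layer (t=2): V(2,0)=5.0000, V(2,1)=5.0000, V(2,2)=0.0000
(1,0): S=180.1800. Δ = (V_up−V_dn)/(S_up−S_dn) = (5.0000−5.0000)/(257.6574−163.9638) = 0.0000. V = [p*·5.0000 + (1−p*)·5.0000]/1.16 = 4.3103. B = V − Δ·S = 4.3103.
(1,1): S=283.1400. Δ = (V_up−V_dn)/(S_up−S_dn) = (0.0000−5.0000)/(404.8902−257.6574) = -0.0340. V = [p*·0.0000 + (1−p*)·5.0000]/1.16 = 2.2381. B = V − Δ·S = 11.8534.
(0,0): S=198.0000. Δ = (V_up−V_dn)/(S_up−S_dn) = (2.2381−4.3103)/(283.1400−180.1800) = -0.0201. V = [p*·2.2381 + (1−p*)·4.3103]/1.16 = 2.8569. B = V − Δ·S = 6.8421.
Self-financing check: at every node Δ·S+B equals the discounted successor values.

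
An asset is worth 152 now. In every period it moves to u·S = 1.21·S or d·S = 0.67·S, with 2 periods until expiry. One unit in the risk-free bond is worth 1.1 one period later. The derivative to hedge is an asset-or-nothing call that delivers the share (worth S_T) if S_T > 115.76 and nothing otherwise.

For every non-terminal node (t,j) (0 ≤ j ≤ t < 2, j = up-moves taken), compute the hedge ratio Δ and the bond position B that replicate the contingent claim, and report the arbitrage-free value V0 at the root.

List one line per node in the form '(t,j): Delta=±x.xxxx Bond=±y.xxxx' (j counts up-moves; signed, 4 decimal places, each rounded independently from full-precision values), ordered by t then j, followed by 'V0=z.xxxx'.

No-arbitrage ⇒ martingale measure with p* = (R−d)/(u−d) = 0.7963.
At expiry t=2: V(2,0)=0.0000, V(2,1)=123.2264, V(2,2)=222.5432
  t=1,j=0: stock 101.8400 → up 123.2264 (V=123.2264), down 68.2328 (V=0.0000). Price 89.2043; hedge Δ=2.2407, bond B=-138.9927.
  t=1,j=1: stock 183.9200 → up 222.5432 (V=222.5432), down 123.2264 (V=123.2264). Price 183.9200; hedge Δ=1.0000, bond B=0.0000.
  t=0,j=0: stock 152.0000 → up 183.9200 (V=183.9200), down 101.8400 (V=89.2043). Price 149.6601; hedge Δ=1.1539, bond B=-25.7394.
The time-0 hedge costs 149.6601, which is the no-arbitrage price.

(0,0): Delta=1.1539 Bond=-25.7394
(1,0): Delta=2.2407 Bond=-138.9927
(1,1): Delta=1.0000 Bond=0.0000
V0=149.6601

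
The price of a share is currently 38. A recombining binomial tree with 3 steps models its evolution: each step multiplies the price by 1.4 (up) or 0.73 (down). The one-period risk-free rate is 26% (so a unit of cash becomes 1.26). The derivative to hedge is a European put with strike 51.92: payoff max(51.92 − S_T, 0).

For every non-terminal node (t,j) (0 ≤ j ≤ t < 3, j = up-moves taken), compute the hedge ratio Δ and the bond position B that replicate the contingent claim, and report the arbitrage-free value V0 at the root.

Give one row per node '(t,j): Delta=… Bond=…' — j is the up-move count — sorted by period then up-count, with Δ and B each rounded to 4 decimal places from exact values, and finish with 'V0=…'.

(0,0): Delta=-0.2074 Bond=9.2724
(1,0): Delta=-0.9172 Bond=31.3732
(1,1): Delta=-0.1097 Bond=6.4822
(2,0): Delta=-1.0000 Bond=41.2063
(2,1): Delta=-0.9058 Bond=39.0874
(2,2): Delta=0.0000 Bond=0.0000
V0=1.3903

The replicating-portfolio and risk-neutral prices coincide; use p* = (1.26−0.73)/(1.4−0.73) = 0.7910 for the latter.
Terminal payoffs: V(3,0)=37.1374, V(3,1)=23.5697, V(3,2)=0.0000, V(3,3)=0.0000
(2,0): S=20.2502. Δ = (V_up−V_dn)/(S_up−S_dn) = (23.5697−37.1374)/(28.3503−14.7826) = -1.0000. V = [p*·23.5697 + (1−p*)·37.1374]/1.26 = 20.9561. B = V − Δ·S = 41.2063.
(2,1): S=38.8360. Δ = (V_up−V_dn)/(S_up−S_dn) = (0.0000−23.5697)/(54.3704−28.3503) = -0.9058. V = [p*·0.0000 + (1−p*)·23.5697]/1.26 = 3.9087. B = V − Δ·S = 39.0874.
(2,2): S=74.4800. Δ = (V_up−V_dn)/(S_up−S_dn) = (0.0000−0.0000)/(104.2720−54.3704) = 0.0000. V = [p*·0.0000 + (1−p*)·0.0000]/1.26 = 0.0000. B = V − Δ·S = 0.0000.
(1,0): S=27.7400. Δ = (V_up−V_dn)/(S_up−S_dn) = (3.9087−20.9561)/(38.8360−20.2502) = -0.9172. V = [p*·3.9087 + (1−p*)·20.9561]/1.26 = 5.9293. B = V − Δ·S = 31.3732.
(1,1): S=53.2000. Δ = (V_up−V_dn)/(S_up−S_dn) = (0.0000−3.9087)/(74.4800−38.8360) = -0.1097. V = [p*·0.0000 + (1−p*)·3.9087]/1.26 = 0.6482. B = V − Δ·S = 6.4822.
(0,0): S=38.0000. Δ = (V_up−V_dn)/(S_up−S_dn) = (0.6482−5.9293)/(53.2000−27.7400) = -0.2074. V = [p*·0.6482 + (1−p*)·5.9293]/1.26 = 1.3903. B = V − Δ·S = 9.2724.
Check: Δ(0,0)·S0 + B(0,0) = 1.3903 = V0.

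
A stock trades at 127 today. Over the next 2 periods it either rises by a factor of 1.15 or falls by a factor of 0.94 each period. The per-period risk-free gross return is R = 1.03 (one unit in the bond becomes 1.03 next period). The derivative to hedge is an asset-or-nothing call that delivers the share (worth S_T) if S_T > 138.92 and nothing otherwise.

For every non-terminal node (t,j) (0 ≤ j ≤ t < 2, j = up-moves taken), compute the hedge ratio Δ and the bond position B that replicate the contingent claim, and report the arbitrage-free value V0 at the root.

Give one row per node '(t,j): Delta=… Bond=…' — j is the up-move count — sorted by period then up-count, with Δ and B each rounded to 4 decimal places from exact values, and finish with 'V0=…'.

(0,0): Delta=2.6204 Bond=-303.7083
(1,0): Delta=0.0000 Bond=0.0000
(1,1): Delta=5.4762 Bond=-729.9124
V0=29.0785

Since d<R<u, set p* = (R−d)/(u−d) = 0.4286; price each node as the discounted p*-expectation of its children.
At expiry t=2: V(2,0)=0.0000, V(2,1)=0.0000, V(2,2)=167.9575
Node (1,0) S=119.3800: V=(p*·0.0000+(1−p*)·0.0000)/1.03=0.0000; Δ=(0.0000−0.0000)/(137.2870−112.2172)=0.0000; B=V−Δ·S=0.0000
Node (1,1) S=146.0500: V=(p*·167.9575+(1−p*)·0.0000)/1.03=69.8852; Δ=(167.9575−0.0000)/(167.9575−137.2870)=5.4762; B=V−Δ·S=-729.9124
Node (0,0) S=127.0000: V=(p*·69.8852+(1−p*)·0.0000)/1.03=29.0785; Δ=(69.8852−0.0000)/(146.0500−119.3800)=2.6204; B=V−Δ·S=-303.7083
Each (Δ,B) replicates both successor values, so the strategy is self-financing and V0 is arbitrage-free.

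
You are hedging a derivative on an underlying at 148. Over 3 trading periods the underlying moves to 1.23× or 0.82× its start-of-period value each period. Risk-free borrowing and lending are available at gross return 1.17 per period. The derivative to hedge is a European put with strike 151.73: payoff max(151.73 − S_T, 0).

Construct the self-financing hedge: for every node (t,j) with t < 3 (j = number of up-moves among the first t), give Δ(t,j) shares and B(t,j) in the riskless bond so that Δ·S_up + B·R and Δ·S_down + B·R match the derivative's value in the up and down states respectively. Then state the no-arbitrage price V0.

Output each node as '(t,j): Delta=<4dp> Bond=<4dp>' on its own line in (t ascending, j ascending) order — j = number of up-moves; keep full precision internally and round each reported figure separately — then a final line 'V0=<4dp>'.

(0,0): Delta=-0.0987 Bond=15.7535
(1,0): Delta=-0.5326 Bond=71.0851
(1,1): Delta=-0.0491 Bond=9.4053
(2,0): Delta=-1.0000 Bond=129.6838
(2,1): Delta=-0.4792 Bond=75.1957
(2,2): Delta=0.0000 Bond=0.0000
V0=1.1415

Under the risk-neutral measure, an up-move has probability p* = (R−d)/(u−d) = 0.8537 and values discount at R = 1.17.
Payoff layer (t=3): V(3,0)=70.1275, V(3,1)=29.3263, V(3,2)=0.0000, V(3,3)=0.0000
Node (2,0) S=99.5152: V=(p*·29.3263+(1−p*)·70.1275)/1.17=30.1686; Δ=(29.3263−70.1275)/(122.4037−81.6025)=-1.0000; B=V−Δ·S=129.6838
Node (2,1) S=149.2728: V=(p*·0.0000+(1−p*)·29.3263)/1.17=3.6681; Δ=(0.0000−29.3263)/(183.6055−122.4037)=-0.4792; B=V−Δ·S=75.1957
Node (2,2) S=223.9092: V=(p*·0.0000+(1−p*)·0.0000)/1.17=0.0000; Δ=(0.0000−0.0000)/(275.4083−183.6055)=0.0000; B=V−Δ·S=0.0000
Node (1,0) S=121.3600: V=(p*·3.6681+(1−p*)·30.1686)/1.17=6.4497; Δ=(3.6681−30.1686)/(149.2728−99.5152)=-0.5326; B=V−Δ·S=71.0851
Node (1,1) S=182.0400: V=(p*·0.0000+(1−p*)·3.6681)/1.17=0.4588; Δ=(0.0000−3.6681)/(223.9092−149.2728)=-0.0491; B=V−Δ·S=9.4053
Node (0,0) S=148.0000: V=(p*·0.4588+(1−p*)·6.4497)/1.17=1.1415; Δ=(0.4588−6.4497)/(182.0400−121.3600)=-0.0987; B=V−Δ·S=15.7535
Root portfolio cost Δ·148+B reproduces V0=1.1415.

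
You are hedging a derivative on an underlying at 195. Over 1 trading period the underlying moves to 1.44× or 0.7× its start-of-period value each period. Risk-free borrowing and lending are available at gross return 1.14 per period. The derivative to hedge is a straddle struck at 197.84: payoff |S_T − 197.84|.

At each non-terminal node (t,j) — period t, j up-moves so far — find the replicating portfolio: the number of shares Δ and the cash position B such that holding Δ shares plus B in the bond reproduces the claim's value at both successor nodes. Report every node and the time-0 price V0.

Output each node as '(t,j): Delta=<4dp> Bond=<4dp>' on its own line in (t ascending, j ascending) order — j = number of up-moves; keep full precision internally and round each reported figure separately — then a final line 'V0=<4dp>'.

(0,0): Delta=0.1498 Bond=35.8672
V0=65.0835

The replicating-portfolio and risk-neutral prices coincide; use p* = (1.14−0.7)/(1.44−0.7) = 0.5946 for the latter.
Payoff layer (t=1): V(1,0)=61.3400, V(1,1)=82.9600
  t=0,j=0: stock 195.0000 → up 280.8000 (V=82.9600), down 136.5000 (V=61.3400). Price 65.0835; hedge Δ=0.1498, bond B=35.8672.
Root portfolio cost Δ·195+B reproduces V0=65.0835.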